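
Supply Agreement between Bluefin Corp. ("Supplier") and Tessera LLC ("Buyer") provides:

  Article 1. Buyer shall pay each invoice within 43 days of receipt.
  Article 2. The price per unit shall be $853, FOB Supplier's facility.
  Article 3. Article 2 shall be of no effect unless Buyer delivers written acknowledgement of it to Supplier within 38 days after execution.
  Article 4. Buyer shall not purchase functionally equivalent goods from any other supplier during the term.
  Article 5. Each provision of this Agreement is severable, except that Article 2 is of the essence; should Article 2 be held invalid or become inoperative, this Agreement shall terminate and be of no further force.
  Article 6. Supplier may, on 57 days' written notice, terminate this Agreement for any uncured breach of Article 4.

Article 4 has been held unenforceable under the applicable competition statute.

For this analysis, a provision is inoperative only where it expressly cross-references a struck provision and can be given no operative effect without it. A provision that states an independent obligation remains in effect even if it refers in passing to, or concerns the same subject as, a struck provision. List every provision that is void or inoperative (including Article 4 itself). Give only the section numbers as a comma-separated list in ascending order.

4, 6

Article 4 is struck. The only function of Article 6 is the termination right for breach of Article 4, so it cannot stand once Article 4 is removed. Article 5 makes Article 2 an essential term, but Article 2 is unaffected, so the severability proviso in Article 5 preserves the remaining provisions. That leaves Article 1, Article 2, Article 3, and Article 5 in effect.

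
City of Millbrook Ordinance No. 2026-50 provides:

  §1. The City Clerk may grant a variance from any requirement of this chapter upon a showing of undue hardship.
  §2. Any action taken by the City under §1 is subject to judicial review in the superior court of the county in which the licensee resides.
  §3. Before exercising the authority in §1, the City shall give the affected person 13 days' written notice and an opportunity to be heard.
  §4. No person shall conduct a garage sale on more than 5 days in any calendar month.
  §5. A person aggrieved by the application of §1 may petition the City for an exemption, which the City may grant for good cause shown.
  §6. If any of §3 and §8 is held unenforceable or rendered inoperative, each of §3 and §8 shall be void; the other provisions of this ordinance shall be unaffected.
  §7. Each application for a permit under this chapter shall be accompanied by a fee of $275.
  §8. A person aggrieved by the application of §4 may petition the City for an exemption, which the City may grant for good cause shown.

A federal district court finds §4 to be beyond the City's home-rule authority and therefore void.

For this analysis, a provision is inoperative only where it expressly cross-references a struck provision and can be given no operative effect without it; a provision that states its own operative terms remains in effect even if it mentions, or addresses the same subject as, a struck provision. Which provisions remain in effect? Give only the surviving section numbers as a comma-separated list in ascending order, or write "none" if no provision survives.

1, 2, 5, 6, 7

§4 is struck. §8 merely fixes the exemption procedure for §4; with §4 gone it has nothing to operate on and falls away. §6 declares §3 and §8 mutually dependent; since one of them has fallen, all of them are of no effect. That brings down §3 as well. The remainder continues in force under §6. That leaves §1, §2, §5, §6, and §7 in effect.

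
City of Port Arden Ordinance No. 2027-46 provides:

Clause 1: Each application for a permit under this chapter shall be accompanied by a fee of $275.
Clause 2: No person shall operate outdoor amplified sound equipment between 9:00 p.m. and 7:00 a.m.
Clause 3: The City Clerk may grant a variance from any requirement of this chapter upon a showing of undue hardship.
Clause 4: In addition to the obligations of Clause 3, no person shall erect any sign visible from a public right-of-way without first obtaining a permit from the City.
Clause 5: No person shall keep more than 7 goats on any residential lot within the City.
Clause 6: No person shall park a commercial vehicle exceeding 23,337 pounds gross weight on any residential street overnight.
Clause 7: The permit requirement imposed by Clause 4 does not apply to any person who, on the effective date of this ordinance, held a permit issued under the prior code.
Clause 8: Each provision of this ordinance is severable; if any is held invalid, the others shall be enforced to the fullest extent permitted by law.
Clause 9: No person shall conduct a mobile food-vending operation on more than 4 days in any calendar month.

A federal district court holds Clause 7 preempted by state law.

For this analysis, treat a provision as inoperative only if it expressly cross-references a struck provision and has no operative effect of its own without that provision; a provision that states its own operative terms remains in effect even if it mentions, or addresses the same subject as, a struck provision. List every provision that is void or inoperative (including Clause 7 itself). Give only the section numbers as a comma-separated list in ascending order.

7

Clause 7 is struck. No other provision's operative terms depend on Clause 7. Under the severability clause in Clause 8, the remaining provisions continue in force. That leaves Clause 1, Clause 2, Clause 3, Clause 4, Clause 5, Clause 6, Clause 8, and Clause 9 in effect.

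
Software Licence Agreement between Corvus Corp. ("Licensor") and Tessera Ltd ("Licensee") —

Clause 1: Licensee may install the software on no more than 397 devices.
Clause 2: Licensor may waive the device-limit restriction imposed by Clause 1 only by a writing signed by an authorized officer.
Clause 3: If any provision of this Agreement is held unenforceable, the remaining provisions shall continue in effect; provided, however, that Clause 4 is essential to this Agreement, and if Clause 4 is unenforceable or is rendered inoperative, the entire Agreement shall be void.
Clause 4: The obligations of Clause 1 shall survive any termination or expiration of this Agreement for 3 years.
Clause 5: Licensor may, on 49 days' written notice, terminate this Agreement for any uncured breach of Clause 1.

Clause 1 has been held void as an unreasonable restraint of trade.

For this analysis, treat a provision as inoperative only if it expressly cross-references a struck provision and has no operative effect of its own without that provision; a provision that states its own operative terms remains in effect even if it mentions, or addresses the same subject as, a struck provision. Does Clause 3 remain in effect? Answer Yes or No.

No

Clause 1 is struck. The only function of Clause 2 is the waiver condition for Clause 1, so it cannot stand once Clause 1 is removed. Clause 4 operates only by reference to Clause 1, so it falls with Clause 1. Clause 5 merely fixes the termination right for breach of Clause 1; with Clause 1 gone it has nothing to operate on and falls away. Clause 3 makes Clause 4 an essential term, and Clause 4 has been rendered inoperative by the cascade; under Clause 3, the entire Agreement is therefore void. No provision of the Agreement survives. Clause 3 is among the inoperative provisions, so the answer is no.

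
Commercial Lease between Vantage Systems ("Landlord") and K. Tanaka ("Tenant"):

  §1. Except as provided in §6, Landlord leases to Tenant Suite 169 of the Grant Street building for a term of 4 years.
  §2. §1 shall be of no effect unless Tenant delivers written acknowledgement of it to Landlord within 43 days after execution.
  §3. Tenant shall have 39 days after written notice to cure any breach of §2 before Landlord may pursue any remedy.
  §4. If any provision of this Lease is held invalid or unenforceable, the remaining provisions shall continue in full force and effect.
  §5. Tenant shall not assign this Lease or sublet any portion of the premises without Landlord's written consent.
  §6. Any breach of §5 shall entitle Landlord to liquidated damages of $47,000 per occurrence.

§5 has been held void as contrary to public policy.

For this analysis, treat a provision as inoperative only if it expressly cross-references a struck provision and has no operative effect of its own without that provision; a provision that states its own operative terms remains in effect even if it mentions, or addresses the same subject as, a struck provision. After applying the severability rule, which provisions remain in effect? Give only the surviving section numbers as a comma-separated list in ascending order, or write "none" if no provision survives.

1, 2, 3, 4

§5 is struck. The whole of §6 is the liquidated-damages amount, defined by reference to §5, so §6 cannot stand once §5 is removed. §1 mentions §6 but its own obligation stands independently of §6, so §1 is not affected. Under the severability clause in §4, the remaining provisions continue in force. §1, §2, §3, and §4 remain in effect.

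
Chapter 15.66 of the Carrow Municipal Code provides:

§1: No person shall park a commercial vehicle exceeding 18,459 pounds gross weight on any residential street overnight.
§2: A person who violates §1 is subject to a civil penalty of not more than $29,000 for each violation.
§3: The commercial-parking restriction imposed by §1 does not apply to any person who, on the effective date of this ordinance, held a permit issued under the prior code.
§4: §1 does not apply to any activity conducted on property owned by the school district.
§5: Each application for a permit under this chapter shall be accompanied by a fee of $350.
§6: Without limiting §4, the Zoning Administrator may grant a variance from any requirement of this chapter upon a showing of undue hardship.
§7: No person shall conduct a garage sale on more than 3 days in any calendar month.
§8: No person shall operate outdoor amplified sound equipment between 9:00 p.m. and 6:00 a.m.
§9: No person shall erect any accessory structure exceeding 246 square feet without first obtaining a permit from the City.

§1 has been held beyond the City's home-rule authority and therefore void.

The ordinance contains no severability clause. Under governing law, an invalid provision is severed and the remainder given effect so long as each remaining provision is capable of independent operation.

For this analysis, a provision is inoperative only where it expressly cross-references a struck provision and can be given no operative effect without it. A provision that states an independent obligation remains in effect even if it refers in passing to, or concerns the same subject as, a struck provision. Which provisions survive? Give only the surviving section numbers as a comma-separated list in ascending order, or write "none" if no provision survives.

5, 6, 7, 8, 9

§1 is struck. §2 has no operative effect of its own apart from §1 and is therefore inoperative. §3 operates only by reference to §1, so it falls with §1. The only function of §4 is the public-property exemption from §1, so it cannot stand once §1 is removed. §6 mentions §4 but its own obligation stands independently of §4, so §6 is not affected. With no severability clause, the stated default rule severs what cannot stand and enforces each remaining provision that can operate on its own. The provisions still in force are §5, §6, §7, §8, and §9.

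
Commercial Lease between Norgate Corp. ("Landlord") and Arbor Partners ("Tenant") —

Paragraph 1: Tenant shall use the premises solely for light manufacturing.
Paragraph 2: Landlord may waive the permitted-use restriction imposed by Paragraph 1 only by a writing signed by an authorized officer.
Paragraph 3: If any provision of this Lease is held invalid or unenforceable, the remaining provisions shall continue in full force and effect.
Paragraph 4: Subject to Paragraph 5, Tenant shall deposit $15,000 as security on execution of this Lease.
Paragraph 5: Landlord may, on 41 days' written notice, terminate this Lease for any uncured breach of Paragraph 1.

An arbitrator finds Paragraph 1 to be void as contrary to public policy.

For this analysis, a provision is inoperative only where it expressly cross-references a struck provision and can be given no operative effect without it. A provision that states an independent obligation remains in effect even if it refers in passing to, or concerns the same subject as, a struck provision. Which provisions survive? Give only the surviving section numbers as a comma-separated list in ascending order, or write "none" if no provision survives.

Paragraph 1 is struck. Paragraph 2 operates only by reference to Paragraph 1, so it falls with Paragraph 1. Paragraph 5 merely fixes the termination right for breach of Paragraph 1; with Paragraph 1 gone it has nothing to operate on and falls away. Although Paragraph 4 refers to Paragraph 5, its operative terms do not depend on Paragraph 5, so it remains in effect. Paragraph 3 is a severability clause and preserves every provision that can still be given independent effect. Paragraph 3 and Paragraph 4 remain in effect.

3, 4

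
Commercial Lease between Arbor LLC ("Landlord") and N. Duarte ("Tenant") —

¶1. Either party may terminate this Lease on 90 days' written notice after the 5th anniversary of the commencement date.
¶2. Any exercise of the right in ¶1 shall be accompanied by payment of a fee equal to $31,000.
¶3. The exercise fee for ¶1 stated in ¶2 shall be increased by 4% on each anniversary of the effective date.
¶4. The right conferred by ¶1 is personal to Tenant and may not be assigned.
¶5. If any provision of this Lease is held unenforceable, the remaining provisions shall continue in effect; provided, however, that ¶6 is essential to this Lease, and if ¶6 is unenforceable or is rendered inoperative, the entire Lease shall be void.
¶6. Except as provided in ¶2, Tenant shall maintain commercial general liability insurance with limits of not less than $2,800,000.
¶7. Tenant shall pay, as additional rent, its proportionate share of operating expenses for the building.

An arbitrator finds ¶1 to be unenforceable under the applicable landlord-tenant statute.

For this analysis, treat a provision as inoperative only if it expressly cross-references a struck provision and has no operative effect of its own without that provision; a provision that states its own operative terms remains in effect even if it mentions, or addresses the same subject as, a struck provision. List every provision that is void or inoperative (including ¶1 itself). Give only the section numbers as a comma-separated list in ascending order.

1, 2, 3, 4

¶1 is struck. ¶2 operates only by reference to ¶1, so it falls with ¶1. ¶4 has no operative effect of its own apart from ¶1 and is therefore inoperative. ¶3 has no operative effect of its own apart from ¶2 and is therefore inoperative. Although ¶6 refers to ¶2, its operative terms do not depend on ¶2, so it remains in effect. ¶5 makes ¶6 an essential term, but ¶6 is unaffected, so the severability proviso in ¶5 preserves the remaining provisions. That leaves ¶5, ¶6, and ¶7 in effect.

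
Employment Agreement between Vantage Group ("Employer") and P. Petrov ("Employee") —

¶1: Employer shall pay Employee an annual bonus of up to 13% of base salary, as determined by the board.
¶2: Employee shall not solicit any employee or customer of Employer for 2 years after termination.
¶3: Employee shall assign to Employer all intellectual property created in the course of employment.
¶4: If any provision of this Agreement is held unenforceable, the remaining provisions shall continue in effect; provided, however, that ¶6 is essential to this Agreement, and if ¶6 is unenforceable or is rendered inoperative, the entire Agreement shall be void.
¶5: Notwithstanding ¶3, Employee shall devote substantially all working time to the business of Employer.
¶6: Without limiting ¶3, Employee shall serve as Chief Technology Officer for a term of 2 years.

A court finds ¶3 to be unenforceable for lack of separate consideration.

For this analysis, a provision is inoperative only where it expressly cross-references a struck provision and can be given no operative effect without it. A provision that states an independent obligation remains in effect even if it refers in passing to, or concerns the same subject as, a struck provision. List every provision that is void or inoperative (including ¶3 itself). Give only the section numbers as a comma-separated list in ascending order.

¶3 is struck. ¶5 mentions ¶3 but its own obligation stands independently of ¶3, so ¶5 is not affected. ¶6 mentions ¶3 but its own obligation stands independently of ¶3, so ¶6 is not affected. Nothing else in the Agreement is defined by reference to ¶3. ¶4 makes ¶6 an essential term, but ¶6 is unaffected, so the severability proviso in ¶4 preserves the remaining provisions. That leaves ¶1, ¶2, ¶4, ¶5, and ¶6 in effect.

3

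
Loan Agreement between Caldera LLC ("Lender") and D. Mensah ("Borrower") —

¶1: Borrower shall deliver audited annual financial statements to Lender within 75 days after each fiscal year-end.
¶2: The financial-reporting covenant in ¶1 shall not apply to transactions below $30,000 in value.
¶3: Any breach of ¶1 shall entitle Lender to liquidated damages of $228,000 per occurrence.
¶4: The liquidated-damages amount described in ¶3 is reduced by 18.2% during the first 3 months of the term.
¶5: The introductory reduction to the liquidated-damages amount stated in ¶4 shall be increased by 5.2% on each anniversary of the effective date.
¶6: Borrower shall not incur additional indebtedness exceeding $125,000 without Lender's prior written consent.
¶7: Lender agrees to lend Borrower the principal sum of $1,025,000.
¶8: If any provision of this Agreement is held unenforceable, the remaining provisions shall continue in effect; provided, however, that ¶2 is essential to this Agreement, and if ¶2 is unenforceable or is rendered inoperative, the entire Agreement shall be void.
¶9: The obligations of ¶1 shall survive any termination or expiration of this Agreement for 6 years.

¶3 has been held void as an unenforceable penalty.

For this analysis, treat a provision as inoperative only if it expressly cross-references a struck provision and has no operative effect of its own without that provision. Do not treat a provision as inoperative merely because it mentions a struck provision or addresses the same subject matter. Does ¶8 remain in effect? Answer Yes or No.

Yes

¶3 is struck. ¶4 operates only by reference to ¶3, so it falls with ¶3. ¶5 operates only by reference to ¶4, so it falls with ¶4. ¶8 makes ¶2 an essential term, but ¶2 is unaffected, so the severability proviso in ¶8 preserves the remaining provisions. The provisions still in force are ¶1, ¶2, ¶6, ¶7, ¶8, and ¶9. ¶8 is among the surviving provisions, so the answer is yes.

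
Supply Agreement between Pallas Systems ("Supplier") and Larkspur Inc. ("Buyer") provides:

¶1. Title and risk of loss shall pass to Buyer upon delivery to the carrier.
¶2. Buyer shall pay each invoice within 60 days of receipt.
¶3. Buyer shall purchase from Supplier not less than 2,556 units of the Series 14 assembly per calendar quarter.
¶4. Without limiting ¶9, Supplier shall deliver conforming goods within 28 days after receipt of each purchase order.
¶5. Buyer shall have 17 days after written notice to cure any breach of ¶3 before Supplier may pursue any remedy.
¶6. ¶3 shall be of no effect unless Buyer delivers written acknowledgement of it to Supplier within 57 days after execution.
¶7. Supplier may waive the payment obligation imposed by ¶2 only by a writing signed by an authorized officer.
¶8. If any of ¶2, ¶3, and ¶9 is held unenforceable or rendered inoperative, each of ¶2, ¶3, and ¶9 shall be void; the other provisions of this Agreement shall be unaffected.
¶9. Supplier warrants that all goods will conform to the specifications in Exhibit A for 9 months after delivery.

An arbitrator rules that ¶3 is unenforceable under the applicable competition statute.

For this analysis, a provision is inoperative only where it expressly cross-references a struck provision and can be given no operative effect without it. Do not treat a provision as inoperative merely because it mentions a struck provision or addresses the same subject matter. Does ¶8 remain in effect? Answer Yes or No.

¶3 is struck. The only function of ¶5 is the cure period for breach of ¶3, so it cannot stand once ¶3 is removed. ¶6 operates only by reference to ¶3, so it falls with ¶3. Although ¶4 refers to ¶9, its operative terms do not depend on ¶9, so it remains in effect. ¶8 declares ¶2, ¶3, and ¶9 mutually dependent; since one of them has fallen, all of them are of no effect. That brings down ¶2 and ¶9 as well. ¶7 in turn depends solely on a provision now struck and likewise falls. The remainder continues in force under ¶8. The provisions still in force are ¶1, ¶4, and ¶8. ¶8 is among the surviving provisions, so the answer is yes.

Yes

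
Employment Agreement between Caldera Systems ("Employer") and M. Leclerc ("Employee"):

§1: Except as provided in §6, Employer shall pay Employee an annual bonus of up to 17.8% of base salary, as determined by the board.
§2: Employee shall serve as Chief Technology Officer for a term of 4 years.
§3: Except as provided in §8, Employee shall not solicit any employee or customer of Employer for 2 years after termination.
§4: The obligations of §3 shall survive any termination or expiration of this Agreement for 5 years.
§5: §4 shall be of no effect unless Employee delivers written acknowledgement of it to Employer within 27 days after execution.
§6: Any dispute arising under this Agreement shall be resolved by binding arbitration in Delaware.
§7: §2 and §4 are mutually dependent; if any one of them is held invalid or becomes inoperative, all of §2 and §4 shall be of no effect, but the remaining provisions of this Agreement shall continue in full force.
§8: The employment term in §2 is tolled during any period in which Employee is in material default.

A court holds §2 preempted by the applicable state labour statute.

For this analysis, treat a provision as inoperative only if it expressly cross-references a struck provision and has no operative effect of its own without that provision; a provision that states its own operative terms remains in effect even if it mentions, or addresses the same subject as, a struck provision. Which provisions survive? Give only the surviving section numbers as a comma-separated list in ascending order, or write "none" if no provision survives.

§2 is struck. §8 does nothing except set the tolling of the employment term by reference to §2; with §2 gone it has no independent effect and is inoperative. §3 mentions §8 but its own obligation stands independently of §8, so §3 is not affected. §7 declares §2 and §4 mutually dependent; since one of them has fallen, all of them are of no effect. That brings down §4 as well. §5 in turn depends solely on a provision now struck and likewise falls. The remainder continues in force under §7. §1, §3, §6, and §7 remain in effect.

1, 3, 6, 7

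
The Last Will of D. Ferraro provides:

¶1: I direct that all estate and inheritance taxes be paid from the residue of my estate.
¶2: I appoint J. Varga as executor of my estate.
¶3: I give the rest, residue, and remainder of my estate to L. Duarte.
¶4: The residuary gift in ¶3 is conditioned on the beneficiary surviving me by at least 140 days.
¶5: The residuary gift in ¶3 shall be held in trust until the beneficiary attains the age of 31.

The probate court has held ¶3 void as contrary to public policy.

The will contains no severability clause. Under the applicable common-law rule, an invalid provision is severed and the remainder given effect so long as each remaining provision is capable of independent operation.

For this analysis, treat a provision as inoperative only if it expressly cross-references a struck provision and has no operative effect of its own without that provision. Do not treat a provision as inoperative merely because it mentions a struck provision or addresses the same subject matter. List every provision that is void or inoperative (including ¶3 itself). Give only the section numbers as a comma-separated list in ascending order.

3, 4, 5

¶3 is struck. ¶4 operates only by reference to ¶3, so it falls with ¶3. ¶5 merely fixes the trust for ¶3; with ¶3 gone it has nothing to operate on and falls away. With no severability clause, the stated default rule severs what cannot stand and enforces each remaining provision that can operate on its own. That leaves ¶1 and ¶2 in effect.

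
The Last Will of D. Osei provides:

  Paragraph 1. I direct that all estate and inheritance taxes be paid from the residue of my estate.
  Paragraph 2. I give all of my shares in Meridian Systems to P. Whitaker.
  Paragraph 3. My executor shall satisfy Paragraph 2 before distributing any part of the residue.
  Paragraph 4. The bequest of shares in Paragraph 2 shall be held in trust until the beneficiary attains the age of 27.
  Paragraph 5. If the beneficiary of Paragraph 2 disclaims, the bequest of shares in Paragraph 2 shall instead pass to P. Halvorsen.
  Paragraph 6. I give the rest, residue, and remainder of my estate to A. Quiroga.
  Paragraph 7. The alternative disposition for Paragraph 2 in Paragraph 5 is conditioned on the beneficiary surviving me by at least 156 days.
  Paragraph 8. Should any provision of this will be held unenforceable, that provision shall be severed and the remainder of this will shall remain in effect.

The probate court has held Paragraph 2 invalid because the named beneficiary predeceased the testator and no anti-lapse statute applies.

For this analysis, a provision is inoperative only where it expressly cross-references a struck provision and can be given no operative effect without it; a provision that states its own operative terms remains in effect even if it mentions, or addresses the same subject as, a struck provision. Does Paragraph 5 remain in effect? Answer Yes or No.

Paragraph 2 is struck. Paragraph 3 has no operative effect of its own apart from Paragraph 2 and is therefore inoperative. Paragraph 4 has no operative effect of its own apart from Paragraph 2 and is therefore inoperative. Paragraph 5 operates only by reference to Paragraph 2, so it falls with Paragraph 2. Paragraph 7 operates only by reference to Paragraph 5, so it falls with Paragraph 5. Under the severability clause in Paragraph 8, the remaining provisions continue in force. The provisions still in force are Paragraph 1, Paragraph 6, and Paragraph 8. Paragraph 5 is among the inoperative provisions, so the answer is no.

No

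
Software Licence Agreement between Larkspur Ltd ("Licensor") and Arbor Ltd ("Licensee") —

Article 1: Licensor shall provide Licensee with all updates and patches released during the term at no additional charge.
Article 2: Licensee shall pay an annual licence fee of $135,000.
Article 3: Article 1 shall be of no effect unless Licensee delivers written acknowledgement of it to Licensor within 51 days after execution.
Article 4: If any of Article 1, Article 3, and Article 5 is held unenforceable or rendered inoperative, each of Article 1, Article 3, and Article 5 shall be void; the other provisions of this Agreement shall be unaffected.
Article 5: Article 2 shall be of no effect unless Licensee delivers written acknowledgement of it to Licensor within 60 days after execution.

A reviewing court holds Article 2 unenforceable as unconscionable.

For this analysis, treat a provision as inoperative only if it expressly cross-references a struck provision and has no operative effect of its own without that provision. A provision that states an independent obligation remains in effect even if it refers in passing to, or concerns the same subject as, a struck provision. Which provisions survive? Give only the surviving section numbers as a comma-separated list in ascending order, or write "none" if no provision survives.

4

Article 2 is struck. Article 5 merely fixes the acknowledgement condition for Article 2; with Article 2 gone it has nothing to operate on and falls away. Article 4 declares Article 1, Article 3, and Article 5 mutually dependent; since one of them has fallen, all of them are of no effect. That brings down Article 1 and Article 3 as well. The remainder continues in force under Article 4. Only Article 4 remains in effect.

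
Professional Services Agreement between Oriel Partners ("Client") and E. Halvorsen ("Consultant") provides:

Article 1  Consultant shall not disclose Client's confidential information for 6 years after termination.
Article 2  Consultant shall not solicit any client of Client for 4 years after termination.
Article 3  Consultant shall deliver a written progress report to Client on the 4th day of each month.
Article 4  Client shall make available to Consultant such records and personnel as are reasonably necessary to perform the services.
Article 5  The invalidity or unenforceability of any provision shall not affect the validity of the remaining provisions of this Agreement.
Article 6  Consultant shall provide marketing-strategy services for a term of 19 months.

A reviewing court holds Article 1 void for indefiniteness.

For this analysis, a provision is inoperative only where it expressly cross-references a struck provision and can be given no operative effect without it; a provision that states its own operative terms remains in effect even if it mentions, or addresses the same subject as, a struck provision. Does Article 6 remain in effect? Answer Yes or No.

Yes

Article 1 is struck. No other provision's operative terms depend on Article 1. Article 5 is a severability clause and preserves every provision that can still be given independent effect. Article 2, Article 3, Article 4, Article 5, and Article 6 remain in effect. Article 6 is among the surviving provisions, so the answer is yes.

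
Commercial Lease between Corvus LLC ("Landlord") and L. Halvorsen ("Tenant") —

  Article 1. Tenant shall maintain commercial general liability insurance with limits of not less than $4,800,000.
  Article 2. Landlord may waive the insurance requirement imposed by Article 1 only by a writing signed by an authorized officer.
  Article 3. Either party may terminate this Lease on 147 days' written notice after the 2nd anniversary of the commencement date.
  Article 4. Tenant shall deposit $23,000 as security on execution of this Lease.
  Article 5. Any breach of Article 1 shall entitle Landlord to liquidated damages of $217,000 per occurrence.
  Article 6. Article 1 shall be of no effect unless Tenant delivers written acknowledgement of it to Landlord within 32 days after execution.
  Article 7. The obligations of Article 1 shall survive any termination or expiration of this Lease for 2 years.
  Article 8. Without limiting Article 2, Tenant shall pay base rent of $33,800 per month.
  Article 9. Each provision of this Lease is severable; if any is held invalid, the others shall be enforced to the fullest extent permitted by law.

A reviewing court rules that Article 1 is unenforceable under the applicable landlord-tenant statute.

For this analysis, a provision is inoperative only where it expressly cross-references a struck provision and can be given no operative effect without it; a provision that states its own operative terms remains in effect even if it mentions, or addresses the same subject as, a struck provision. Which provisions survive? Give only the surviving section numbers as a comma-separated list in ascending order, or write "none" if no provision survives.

3, 4, 8, 9

Article 1 is struck. Article 2 has no operative effect of its own apart from Article 1 and is therefore inoperative. Article 5 has no operative effect of its own apart from Article 1 and is therefore inoperative. Article 6 merely fixes the acknowledgement condition for Article 1; with Article 1 gone it has nothing to operate on and falls away. Article 7 operates only by reference to Article 1, so it falls with Article 1. Article 8 mentions Article 2 but its own obligation stands independently of Article 2, so Article 8 is not affected. Article 9 is a severability clause and preserves every provision that can still be given independent effect. That leaves Article 3, Article 4, Article 8, and Article 9 in effect.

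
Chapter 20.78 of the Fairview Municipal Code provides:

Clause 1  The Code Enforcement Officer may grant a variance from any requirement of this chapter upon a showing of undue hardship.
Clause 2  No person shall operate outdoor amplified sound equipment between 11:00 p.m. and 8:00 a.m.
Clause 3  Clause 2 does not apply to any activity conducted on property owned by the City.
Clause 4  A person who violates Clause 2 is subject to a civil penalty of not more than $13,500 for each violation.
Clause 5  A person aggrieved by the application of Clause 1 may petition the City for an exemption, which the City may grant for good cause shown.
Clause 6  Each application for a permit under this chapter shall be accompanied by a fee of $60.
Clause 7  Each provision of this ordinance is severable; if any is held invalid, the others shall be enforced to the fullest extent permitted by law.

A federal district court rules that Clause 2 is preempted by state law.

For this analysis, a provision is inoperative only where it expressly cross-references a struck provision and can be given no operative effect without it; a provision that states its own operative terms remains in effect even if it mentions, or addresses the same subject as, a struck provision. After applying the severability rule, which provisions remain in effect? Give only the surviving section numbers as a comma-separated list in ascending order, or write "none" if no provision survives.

1, 5, 6, 7

Clause 2 is struck. Clause 3 merely fixes the public-property exemption from Clause 2; with Clause 2 gone it has nothing to operate on and falls away. The only function of Clause 4 is the civil penalty for violating Clause 2, so it cannot stand once Clause 2 is removed. Under the severability clause in Clause 7, the remaining provisions continue in force. That leaves Clause 1, Clause 5, Clause 6, and Clause 7 in effect.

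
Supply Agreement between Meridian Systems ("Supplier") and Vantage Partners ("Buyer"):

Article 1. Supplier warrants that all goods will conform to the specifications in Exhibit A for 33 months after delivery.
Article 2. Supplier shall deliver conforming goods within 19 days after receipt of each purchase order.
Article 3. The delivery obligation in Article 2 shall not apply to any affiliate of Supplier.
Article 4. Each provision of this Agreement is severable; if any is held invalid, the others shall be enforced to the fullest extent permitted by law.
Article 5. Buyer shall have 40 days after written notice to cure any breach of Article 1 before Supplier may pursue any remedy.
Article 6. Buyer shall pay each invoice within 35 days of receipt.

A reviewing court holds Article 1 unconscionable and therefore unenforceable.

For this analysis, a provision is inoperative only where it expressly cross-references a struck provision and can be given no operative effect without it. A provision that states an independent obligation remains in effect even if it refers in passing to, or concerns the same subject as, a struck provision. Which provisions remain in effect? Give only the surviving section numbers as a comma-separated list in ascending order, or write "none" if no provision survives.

2, 3, 4, 6

Article 1 is struck. Article 5 merely fixes the cure period for breach of Article 1; with Article 1 gone it has nothing to operate on and falls away. Article 4 is a severability clause and preserves every provision that can still be given independent effect. The provisions still in force are Article 2, Article 3, Article 4, and Article 6.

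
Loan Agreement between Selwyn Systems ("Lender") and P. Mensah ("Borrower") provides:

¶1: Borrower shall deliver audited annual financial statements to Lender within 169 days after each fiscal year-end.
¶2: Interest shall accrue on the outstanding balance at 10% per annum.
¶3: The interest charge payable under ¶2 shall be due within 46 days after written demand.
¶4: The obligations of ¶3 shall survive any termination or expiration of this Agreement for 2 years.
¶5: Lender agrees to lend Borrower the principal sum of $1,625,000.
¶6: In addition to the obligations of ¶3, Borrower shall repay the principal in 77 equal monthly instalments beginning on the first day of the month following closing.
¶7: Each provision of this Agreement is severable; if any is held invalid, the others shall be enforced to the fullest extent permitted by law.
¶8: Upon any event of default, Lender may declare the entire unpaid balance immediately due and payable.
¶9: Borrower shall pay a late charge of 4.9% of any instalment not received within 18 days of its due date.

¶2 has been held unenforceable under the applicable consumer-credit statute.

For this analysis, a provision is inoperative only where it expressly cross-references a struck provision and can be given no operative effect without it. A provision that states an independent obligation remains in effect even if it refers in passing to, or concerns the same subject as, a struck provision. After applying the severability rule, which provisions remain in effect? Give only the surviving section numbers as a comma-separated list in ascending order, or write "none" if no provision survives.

1, 5, 6, 7, 8, 9

¶2 is struck. ¶3 does nothing except set the payment deadline for the interest charge by reference to ¶2; with ¶2 gone it has no independent effect and is inoperative. The only function of ¶4 is the survival period for ¶3, so it cannot stand once ¶3 is removed. Although ¶6 refers to ¶3, its operative terms do not depend on ¶3, so it remains in effect. ¶7 is a severability clause and preserves every provision that can still be given independent effect. The provisions still in force are ¶1, ¶5, ¶6, ¶7, ¶8, and ¶9.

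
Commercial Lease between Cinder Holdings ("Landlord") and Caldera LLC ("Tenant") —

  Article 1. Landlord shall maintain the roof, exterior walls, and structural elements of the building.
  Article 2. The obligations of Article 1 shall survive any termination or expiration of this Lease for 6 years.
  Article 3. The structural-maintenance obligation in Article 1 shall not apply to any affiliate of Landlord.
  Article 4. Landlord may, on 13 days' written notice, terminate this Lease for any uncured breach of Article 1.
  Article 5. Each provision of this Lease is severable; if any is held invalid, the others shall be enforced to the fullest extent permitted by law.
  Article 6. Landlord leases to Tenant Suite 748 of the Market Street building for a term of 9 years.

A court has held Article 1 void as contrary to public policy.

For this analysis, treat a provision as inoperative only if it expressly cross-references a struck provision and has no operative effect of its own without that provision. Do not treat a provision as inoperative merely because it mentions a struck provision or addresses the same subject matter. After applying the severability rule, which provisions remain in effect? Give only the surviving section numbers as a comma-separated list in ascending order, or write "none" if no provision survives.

Article 1 is struck. The only function of Article 2 is the survival period for Article 1, so it cannot stand once Article 1 is removed. Article 3 operates only by reference to Article 1, so it falls with Article 1. Article 4 merely fixes the termination right for breach of Article 1; with Article 1 gone it has nothing to operate on and falls away. Under the severability clause in Article 5, the remaining provisions continue in force. Article 5 and Article 6 remain in effect.

5, 6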